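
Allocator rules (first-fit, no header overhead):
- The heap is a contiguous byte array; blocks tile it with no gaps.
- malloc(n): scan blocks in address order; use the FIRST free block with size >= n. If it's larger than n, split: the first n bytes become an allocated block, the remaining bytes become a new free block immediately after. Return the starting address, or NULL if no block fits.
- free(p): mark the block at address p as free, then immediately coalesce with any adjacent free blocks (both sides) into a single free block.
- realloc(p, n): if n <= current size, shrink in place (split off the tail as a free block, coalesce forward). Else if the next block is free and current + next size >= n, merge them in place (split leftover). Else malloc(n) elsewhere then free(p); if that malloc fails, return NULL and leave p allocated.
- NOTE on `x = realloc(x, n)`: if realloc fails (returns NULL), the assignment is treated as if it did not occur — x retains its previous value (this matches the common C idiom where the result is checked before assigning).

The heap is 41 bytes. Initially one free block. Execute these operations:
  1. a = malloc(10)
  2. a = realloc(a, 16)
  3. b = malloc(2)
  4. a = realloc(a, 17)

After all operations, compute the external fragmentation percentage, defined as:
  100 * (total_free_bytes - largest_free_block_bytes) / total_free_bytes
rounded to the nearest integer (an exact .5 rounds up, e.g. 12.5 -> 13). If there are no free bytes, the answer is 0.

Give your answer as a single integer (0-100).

Answer: 27

Derivation:
Op 1: a = malloc(10) -> a = 0; heap: [0-9 ALLOC][10-40 FREE]
Op 2: a = realloc(a, 16) -> a = 0; heap: [0-15 ALLOC][16-40 FREE]
Op 3: b = malloc(2) -> b = 16; heap: [0-15 ALLOC][16-17 ALLOC][18-40 FREE]
Op 4: a = realloc(a, 17) -> a = 18; heap: [0-15 FREE][16-17 ALLOC][18-34 ALLOC][35-40 FREE]
Free blocks: [16 6] total_free=22 largest=16 -> 100*(22-16)/22 = 600/22 ≈ 27.273 -> rounds to 27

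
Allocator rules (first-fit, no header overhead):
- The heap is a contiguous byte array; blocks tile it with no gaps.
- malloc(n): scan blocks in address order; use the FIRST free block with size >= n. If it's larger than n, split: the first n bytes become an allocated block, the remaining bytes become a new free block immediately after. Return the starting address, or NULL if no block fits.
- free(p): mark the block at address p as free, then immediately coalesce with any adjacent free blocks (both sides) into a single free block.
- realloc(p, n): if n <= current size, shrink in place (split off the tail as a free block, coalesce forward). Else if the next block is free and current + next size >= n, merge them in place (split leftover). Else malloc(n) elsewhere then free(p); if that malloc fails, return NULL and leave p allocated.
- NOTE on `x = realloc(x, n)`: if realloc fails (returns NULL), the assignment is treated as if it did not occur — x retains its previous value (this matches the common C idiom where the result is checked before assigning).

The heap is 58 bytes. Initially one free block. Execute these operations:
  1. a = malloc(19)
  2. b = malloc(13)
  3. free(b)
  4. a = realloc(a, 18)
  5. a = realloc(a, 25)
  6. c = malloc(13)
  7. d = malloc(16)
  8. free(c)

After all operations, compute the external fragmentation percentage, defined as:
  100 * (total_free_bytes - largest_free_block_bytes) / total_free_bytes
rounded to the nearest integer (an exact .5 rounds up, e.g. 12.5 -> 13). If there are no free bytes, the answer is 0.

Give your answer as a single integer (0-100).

Op 1: a = malloc(19) -> a = 0; heap: [0-18 ALLOC][19-57 FREE]
Op 2: b = malloc(13) -> b = 19; heap: [0-18 ALLOC][19-31 ALLOC][32-57 FREE]
Op 3: free(b) -> (freed b); heap: [0-18 ALLOC][19-57 FREE]
Op 4: a = realloc(a, 18) -> a = 0; heap: [0-17 ALLOC][18-57 FREE]
Op 5: a = realloc(a, 25) -> a = 0; heap: [0-24 ALLOC][25-57 FREE]
Op 6: c = malloc(13) -> c = 25; heap: [0-24 ALLOC][25-37 ALLOC][38-57 FREE]
Op 7: d = malloc(16) -> d = 38; heap: [0-24 ALLOC][25-37 ALLOC][38-53 ALLOC][54-57 FREE]
Op 8: free(c) -> (freed c); heap: [0-24 ALLOC][25-37 FREE][38-53 ALLOC][54-57 FREE]
Free blocks: [13 4] total_free=17 largest=13 -> 100*(17-13)/17 = 400/17 ≈ 23.529 -> rounds to 24

Answer: 24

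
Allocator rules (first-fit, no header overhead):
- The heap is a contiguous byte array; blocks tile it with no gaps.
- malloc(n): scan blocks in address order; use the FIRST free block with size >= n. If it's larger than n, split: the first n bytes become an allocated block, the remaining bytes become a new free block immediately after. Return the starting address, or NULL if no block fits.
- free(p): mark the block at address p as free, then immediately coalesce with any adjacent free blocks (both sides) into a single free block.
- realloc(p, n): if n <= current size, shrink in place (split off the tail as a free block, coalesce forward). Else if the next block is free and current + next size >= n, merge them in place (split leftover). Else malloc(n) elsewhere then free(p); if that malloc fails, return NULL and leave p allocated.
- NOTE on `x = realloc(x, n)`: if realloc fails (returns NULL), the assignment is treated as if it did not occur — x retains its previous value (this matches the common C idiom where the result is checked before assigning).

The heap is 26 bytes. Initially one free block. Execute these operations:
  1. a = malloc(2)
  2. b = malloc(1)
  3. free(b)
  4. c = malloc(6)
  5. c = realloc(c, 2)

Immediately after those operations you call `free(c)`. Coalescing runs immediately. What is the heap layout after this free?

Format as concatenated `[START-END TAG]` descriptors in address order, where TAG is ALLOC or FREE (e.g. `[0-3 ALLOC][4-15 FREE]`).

Op 1: a = malloc(2) -> a = 0; heap: [0-1 ALLOC][2-25 FREE]
Op 2: b = malloc(1) -> b = 2; heap: [0-1 ALLOC][2-2 ALLOC][3-25 FREE]
Op 3: free(b) -> (freed b); heap: [0-1 ALLOC][2-25 FREE]
Op 4: c = malloc(6) -> c = 2; heap: [0-1 ALLOC][2-7 ALLOC][8-25 FREE]
Op 5: c = realloc(c, 2) -> c = 2; heap: [0-1 ALLOC][2-3 ALLOC][4-25 FREE]
free(c): c = 2 -> block [2-3 ALLOC]; mark free, coalesce with adjacent free neighbors -> [0-1 ALLOC][2-25 FREE]

Answer: [0-1 ALLOC][2-25 FREE]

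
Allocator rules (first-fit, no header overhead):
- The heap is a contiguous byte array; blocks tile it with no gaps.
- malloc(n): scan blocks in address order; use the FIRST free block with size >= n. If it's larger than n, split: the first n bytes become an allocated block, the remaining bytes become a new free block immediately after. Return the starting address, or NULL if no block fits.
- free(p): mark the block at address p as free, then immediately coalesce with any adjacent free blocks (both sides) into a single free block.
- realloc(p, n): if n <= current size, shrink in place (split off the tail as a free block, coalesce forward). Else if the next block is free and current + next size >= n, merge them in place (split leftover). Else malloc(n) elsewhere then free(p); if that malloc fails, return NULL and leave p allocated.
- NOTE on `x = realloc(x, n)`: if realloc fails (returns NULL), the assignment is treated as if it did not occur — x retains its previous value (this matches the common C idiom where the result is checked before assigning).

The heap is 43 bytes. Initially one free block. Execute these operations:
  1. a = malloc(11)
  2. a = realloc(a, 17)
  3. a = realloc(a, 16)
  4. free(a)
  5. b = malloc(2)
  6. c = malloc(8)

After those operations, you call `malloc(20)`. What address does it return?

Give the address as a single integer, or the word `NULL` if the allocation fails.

Answer: 10

Derivation:
Op 1: a = malloc(11) -> a = 0; heap: [0-10 ALLOC][11-42 FREE]
Op 2: a = realloc(a, 17) -> a = 0; heap: [0-16 ALLOC][17-42 FREE]
Op 3: a = realloc(a, 16) -> a = 0; heap: [0-15 ALLOC][16-42 FREE]
Op 4: free(a) -> (freed a); heap: [0-42 FREE]
Op 5: b = malloc(2) -> b = 0; heap: [0-1 ALLOC][2-42 FREE]
Op 6: c = malloc(8) -> c = 2; heap: [0-1 ALLOC][2-9 ALLOC][10-42 FREE]
malloc(20): first-fit scan over [0-1 ALLOC][2-9 ALLOC][10-42 FREE] -> 10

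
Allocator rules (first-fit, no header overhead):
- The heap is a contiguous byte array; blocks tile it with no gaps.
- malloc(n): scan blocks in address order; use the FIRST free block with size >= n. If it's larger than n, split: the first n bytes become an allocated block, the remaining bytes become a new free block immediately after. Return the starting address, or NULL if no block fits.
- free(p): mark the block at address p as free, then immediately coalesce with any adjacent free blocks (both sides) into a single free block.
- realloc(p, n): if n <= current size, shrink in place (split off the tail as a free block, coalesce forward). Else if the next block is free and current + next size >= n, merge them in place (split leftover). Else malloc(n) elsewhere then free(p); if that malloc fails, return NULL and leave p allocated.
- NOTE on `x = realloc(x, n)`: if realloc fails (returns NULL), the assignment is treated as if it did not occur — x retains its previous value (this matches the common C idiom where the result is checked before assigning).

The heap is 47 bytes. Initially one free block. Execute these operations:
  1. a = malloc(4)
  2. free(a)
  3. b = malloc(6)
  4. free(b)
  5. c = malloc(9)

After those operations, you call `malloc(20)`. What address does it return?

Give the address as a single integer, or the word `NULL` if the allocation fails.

Answer: 9

Derivation:
Op 1: a = malloc(4) -> a = 0; heap: [0-3 ALLOC][4-46 FREE]
Op 2: free(a) -> (freed a); heap: [0-46 FREE]
Op 3: b = malloc(6) -> b = 0; heap: [0-5 ALLOC][6-46 FREE]
Op 4: free(b) -> (freed b); heap: [0-46 FREE]
Op 5: c = malloc(9) -> c = 0; heap: [0-8 ALLOC][9-46 FREE]
malloc(20): first-fit scan over [0-8 ALLOC][9-46 FREE] -> 9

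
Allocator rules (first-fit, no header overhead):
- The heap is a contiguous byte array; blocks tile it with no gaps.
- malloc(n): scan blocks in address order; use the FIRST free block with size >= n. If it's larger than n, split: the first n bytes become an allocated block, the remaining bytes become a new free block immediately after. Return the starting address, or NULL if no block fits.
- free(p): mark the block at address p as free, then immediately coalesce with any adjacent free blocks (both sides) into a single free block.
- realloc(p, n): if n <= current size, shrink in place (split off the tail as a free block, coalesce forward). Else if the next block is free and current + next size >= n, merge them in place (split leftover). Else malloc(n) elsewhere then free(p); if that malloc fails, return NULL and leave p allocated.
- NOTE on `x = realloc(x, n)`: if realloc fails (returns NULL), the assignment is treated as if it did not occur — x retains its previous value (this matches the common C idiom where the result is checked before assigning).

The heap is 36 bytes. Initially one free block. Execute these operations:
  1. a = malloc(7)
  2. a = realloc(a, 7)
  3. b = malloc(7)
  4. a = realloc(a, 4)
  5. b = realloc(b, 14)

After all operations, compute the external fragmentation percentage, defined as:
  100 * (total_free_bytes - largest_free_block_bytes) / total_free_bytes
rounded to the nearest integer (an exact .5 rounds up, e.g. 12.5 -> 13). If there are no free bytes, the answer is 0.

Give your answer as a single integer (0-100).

Op 1: a = malloc(7) -> a = 0; heap: [0-6 ALLOC][7-35 FREE]
Op 2: a = realloc(a, 7) -> a = 0; heap: [0-6 ALLOC][7-35 FREE]
Op 3: b = malloc(7) -> b = 7; heap: [0-6 ALLOC][7-13 ALLOC][14-35 FREE]
Op 4: a = realloc(a, 4) -> a = 0; heap: [0-3 ALLOC][4-6 FREE][7-13 ALLOC][14-35 FREE]
Op 5: b = realloc(b, 14) -> b = 7; heap: [0-3 ALLOC][4-6 FREE][7-20 ALLOC][21-35 FREE]
Free blocks: [3 15] total_free=18 largest=15 -> 100*(18-15)/18 = 300/18 ≈ 16.667 -> rounds to 17

Answer: 17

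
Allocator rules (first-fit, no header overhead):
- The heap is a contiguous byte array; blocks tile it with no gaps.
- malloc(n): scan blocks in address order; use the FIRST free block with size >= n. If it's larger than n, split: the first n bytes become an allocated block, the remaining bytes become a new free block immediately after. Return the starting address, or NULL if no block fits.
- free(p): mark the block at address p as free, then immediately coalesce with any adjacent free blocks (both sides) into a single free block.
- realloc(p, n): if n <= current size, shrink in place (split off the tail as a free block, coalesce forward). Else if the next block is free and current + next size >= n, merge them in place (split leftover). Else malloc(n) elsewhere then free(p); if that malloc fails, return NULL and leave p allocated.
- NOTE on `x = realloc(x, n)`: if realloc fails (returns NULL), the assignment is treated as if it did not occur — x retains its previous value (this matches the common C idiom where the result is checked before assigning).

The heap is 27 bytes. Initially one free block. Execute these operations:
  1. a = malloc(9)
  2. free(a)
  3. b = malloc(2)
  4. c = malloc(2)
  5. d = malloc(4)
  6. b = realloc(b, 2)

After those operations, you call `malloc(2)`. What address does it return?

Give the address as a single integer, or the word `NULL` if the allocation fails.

Op 1: a = malloc(9) -> a = 0; heap: [0-8 ALLOC][9-26 FREE]
Op 2: free(a) -> (freed a); heap: [0-26 FREE]
Op 3: b = malloc(2) -> b = 0; heap: [0-1 ALLOC][2-26 FREE]
Op 4: c = malloc(2) -> c = 2; heap: [0-1 ALLOC][2-3 ALLOC][4-26 FREE]
Op 5: d = malloc(4) -> d = 4; heap: [0-1 ALLOC][2-3 ALLOC][4-7 ALLOC][8-26 FREE]
Op 6: b = realloc(b, 2) -> b = 0; heap: [0-1 ALLOC][2-3 ALLOC][4-7 ALLOC][8-26 FREE]
malloc(2): first-fit scan over [0-1 ALLOC][2-3 ALLOC][4-7 ALLOC][8-26 FREE] -> 8

Answer: 8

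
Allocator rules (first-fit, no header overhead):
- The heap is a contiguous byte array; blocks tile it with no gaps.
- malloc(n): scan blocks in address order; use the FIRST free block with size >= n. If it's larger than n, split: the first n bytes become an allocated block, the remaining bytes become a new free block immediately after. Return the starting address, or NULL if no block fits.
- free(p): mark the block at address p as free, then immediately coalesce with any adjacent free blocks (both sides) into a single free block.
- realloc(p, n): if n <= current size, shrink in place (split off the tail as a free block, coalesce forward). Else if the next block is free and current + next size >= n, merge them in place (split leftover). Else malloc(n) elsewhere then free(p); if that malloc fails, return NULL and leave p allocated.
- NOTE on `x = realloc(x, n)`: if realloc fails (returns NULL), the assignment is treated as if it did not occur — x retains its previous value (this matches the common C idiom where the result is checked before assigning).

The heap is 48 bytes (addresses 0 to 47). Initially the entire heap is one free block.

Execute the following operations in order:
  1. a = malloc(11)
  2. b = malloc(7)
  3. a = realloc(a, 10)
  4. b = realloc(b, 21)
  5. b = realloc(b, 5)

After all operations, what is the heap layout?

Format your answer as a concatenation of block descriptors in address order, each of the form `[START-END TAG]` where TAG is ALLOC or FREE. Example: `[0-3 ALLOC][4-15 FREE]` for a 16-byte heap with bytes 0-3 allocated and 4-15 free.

Answer: [0-9 ALLOC][10-10 FREE][11-15 ALLOC][16-47 FREE]

Derivation:
Op 1: a = malloc(11) -> a = 0; heap: [0-10 ALLOC][11-47 FREE]
Op 2: b = malloc(7) -> b = 11; heap: [0-10 ALLOC][11-17 ALLOC][18-47 FREE]
Op 3: a = realloc(a, 10) -> a = 0; heap: [0-9 ALLOC][10-10 FREE][11-17 ALLOC][18-47 FREE]
Op 4: b = realloc(b, 21) -> b = 11; heap: [0-9 ALLOC][10-10 FREE][11-31 ALLOC][32-47 FREE]
Op 5: b = realloc(b, 5) -> b = 11; heap: [0-9 ALLOC][10-10 FREE][11-15 ALLOC][16-47 FREE]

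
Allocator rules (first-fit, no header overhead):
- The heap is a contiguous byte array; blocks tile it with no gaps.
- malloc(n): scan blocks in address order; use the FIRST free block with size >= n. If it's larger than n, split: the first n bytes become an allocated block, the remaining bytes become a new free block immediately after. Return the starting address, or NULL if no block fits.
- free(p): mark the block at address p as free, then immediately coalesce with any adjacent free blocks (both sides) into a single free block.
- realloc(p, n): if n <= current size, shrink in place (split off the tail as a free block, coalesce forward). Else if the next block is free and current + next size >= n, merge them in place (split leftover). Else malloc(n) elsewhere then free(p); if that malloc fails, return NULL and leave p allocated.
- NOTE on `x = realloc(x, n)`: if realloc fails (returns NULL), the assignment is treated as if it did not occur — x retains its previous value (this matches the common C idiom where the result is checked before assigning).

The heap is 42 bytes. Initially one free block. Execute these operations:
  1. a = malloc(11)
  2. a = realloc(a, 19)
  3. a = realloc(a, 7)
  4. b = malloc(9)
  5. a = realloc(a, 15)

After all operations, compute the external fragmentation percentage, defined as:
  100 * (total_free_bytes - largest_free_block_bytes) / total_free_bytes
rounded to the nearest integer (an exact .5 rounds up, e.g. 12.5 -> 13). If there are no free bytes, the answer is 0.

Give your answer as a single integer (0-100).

Answer: 39

Derivation:
Op 1: a = malloc(11) -> a = 0; heap: [0-10 ALLOC][11-41 FREE]
Op 2: a = realloc(a, 19) -> a = 0; heap: [0-18 ALLOC][19-41 FREE]
Op 3: a = realloc(a, 7) -> a = 0; heap: [0-6 ALLOC][7-41 FREE]
Op 4: b = malloc(9) -> b = 7; heap: [0-6 ALLOC][7-15 ALLOC][16-41 FREE]
Op 5: a = realloc(a, 15) -> a = 16; heap: [0-6 FREE][7-15 ALLOC][16-30 ALLOC][31-41 FREE]
Free blocks: [7 11] total_free=18 largest=11 -> 100*(18-11)/18 = 700/18 ≈ 38.889 -> rounds to 39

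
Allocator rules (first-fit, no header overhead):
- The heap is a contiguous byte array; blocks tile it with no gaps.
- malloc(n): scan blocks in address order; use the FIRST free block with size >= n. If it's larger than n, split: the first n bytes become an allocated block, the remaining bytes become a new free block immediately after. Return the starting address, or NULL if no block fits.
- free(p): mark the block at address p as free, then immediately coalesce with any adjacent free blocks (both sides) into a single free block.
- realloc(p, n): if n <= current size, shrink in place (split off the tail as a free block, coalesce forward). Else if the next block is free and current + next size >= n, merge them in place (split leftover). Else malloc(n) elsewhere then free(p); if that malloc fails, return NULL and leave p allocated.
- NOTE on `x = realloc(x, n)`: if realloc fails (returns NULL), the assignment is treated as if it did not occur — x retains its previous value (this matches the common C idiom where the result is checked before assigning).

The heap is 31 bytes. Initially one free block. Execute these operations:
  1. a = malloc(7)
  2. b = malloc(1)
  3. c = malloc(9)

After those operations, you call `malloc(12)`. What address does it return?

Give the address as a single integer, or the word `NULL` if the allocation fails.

Op 1: a = malloc(7) -> a = 0; heap: [0-6 ALLOC][7-30 FREE]
Op 2: b = malloc(1) -> b = 7; heap: [0-6 ALLOC][7-7 ALLOC][8-30 FREE]
Op 3: c = malloc(9) -> c = 8; heap: [0-6 ALLOC][7-7 ALLOC][8-16 ALLOC][17-30 FREE]
malloc(12): first-fit scan over [0-6 ALLOC][7-7 ALLOC][8-16 ALLOC][17-30 FREE] -> 17

Answer: 17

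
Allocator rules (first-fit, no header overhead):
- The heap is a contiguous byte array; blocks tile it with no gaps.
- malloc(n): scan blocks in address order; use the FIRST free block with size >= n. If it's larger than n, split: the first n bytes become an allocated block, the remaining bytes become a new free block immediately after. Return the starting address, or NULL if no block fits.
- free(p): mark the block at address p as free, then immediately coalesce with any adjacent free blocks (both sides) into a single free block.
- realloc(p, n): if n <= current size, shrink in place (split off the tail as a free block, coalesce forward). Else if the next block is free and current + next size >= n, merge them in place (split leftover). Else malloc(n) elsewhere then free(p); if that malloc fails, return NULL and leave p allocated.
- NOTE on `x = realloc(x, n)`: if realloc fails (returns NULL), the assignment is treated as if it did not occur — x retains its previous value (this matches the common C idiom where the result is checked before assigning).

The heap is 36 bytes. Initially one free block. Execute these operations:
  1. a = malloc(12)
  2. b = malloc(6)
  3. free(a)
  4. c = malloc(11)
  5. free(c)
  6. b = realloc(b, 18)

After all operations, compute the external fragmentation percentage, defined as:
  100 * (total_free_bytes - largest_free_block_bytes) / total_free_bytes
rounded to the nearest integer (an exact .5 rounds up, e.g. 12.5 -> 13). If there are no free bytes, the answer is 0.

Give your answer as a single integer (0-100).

Op 1: a = malloc(12) -> a = 0; heap: [0-11 ALLOC][12-35 FREE]
Op 2: b = malloc(6) -> b = 12; heap: [0-11 ALLOC][12-17 ALLOC][18-35 FREE]
Op 3: free(a) -> (freed a); heap: [0-11 FREE][12-17 ALLOC][18-35 FREE]
Op 4: c = malloc(11) -> c = 0; heap: [0-10 ALLOC][11-11 FREE][12-17 ALLOC][18-35 FREE]
Op 5: free(c) -> (freed c); heap: [0-11 FREE][12-17 ALLOC][18-35 FREE]
Op 6: b = realloc(b, 18) -> b = 12; heap: [0-11 FREE][12-29 ALLOC][30-35 FREE]
Free blocks: [12 6] total_free=18 largest=12 -> 100*(18-12)/18 = 600/18 ≈ 33.333 -> rounds to 33

Answer: 33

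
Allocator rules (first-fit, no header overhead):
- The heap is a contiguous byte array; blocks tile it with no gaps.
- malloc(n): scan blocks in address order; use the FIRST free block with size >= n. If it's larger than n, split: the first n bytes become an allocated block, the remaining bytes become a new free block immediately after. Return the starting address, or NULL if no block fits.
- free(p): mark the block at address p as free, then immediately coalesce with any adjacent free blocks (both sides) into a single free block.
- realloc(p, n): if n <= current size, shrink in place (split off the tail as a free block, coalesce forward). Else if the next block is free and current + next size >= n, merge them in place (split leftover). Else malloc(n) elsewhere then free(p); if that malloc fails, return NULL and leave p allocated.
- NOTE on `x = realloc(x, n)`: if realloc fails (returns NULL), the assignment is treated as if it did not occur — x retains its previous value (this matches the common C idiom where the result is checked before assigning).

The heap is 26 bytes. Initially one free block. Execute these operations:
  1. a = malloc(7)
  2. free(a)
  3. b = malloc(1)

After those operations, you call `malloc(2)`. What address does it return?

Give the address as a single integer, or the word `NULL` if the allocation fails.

Answer: 1

Derivation:
Op 1: a = malloc(7) -> a = 0; heap: [0-6 ALLOC][7-25 FREE]
Op 2: free(a) -> (freed a); heap: [0-25 FREE]
Op 3: b = malloc(1) -> b = 0; heap: [0-0 ALLOC][1-25 FREE]
malloc(2): first-fit scan over [0-0 ALLOC][1-25 FREE] -> 1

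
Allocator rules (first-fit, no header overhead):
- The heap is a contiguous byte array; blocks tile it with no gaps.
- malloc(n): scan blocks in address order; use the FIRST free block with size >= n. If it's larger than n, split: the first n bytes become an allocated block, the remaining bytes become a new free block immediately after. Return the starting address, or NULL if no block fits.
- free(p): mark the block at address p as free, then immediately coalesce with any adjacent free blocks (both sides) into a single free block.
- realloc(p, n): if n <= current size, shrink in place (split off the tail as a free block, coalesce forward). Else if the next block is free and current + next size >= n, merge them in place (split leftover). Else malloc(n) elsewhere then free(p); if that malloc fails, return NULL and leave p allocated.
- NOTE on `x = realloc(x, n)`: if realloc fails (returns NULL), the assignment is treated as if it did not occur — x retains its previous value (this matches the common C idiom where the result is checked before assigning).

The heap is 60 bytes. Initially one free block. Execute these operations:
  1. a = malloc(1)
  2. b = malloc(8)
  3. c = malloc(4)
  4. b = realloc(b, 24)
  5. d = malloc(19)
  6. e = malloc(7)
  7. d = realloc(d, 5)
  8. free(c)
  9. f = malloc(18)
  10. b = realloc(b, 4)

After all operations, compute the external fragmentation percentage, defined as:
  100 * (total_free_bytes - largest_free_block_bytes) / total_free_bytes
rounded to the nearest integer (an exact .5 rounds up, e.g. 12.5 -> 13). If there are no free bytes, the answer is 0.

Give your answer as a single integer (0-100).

Op 1: a = malloc(1) -> a = 0; heap: [0-0 ALLOC][1-59 FREE]
Op 2: b = malloc(8) -> b = 1; heap: [0-0 ALLOC][1-8 ALLOC][9-59 FREE]
Op 3: c = malloc(4) -> c = 9; heap: [0-0 ALLOC][1-8 ALLOC][9-12 ALLOC][13-59 FREE]
Op 4: b = realloc(b, 24) -> b = 13; heap: [0-0 ALLOC][1-8 FREE][9-12 ALLOC][13-36 ALLOC][37-59 FREE]
Op 5: d = malloc(19) -> d = 37; heap: [0-0 ALLOC][1-8 FREE][9-12 ALLOC][13-36 ALLOC][37-55 ALLOC][56-59 FREE]
Op 6: e = malloc(7) -> e = 1; heap: [0-0 ALLOC][1-7 ALLOC][8-8 FREE][9-12 ALLOC][13-36 ALLOC][37-55 ALLOC][56-59 FREE]
Op 7: d = realloc(d, 5) -> d = 37; heap: [0-0 ALLOC][1-7 ALLOC][8-8 FREE][9-12 ALLOC][13-36 ALLOC][37-41 ALLOC][42-59 FREE]
Op 8: free(c) -> (freed c); heap: [0-0 ALLOC][1-7 ALLOC][8-12 FREE][13-36 ALLOC][37-41 ALLOC][42-59 FREE]
Op 9: f = malloc(18) -> f = 42; heap: [0-0 ALLOC][1-7 ALLOC][8-12 FREE][13-36 ALLOC][37-41 ALLOC][42-59 ALLOC]
Op 10: b = realloc(b, 4) -> b = 13; heap: [0-0 ALLOC][1-7 ALLOC][8-12 FREE][13-16 ALLOC][17-36 FREE][37-41 ALLOC][42-59 ALLOC]
Free blocks: [5 20] total_free=25 largest=20 -> 100*(25-20)/25 = 500/25 = 20

Answer: 20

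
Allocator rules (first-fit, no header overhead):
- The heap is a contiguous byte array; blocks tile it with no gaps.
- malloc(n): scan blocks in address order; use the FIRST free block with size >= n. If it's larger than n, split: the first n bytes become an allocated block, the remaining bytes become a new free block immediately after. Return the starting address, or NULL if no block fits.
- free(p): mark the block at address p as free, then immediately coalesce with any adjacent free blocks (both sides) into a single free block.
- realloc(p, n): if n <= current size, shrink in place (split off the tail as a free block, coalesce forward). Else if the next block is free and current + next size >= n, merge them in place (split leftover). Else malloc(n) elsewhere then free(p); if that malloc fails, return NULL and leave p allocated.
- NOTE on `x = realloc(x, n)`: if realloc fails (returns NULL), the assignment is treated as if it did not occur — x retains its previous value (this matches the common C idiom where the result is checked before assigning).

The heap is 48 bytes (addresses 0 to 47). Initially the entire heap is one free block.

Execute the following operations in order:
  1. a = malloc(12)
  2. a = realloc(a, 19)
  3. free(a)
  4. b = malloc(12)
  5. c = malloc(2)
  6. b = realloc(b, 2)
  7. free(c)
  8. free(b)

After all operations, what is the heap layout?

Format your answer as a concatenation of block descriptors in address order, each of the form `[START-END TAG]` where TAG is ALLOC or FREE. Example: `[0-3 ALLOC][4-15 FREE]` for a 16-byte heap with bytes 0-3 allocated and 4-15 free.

Op 1: a = malloc(12) -> a = 0; heap: [0-11 ALLOC][12-47 FREE]
Op 2: a = realloc(a, 19) -> a = 0; heap: [0-18 ALLOC][19-47 FREE]
Op 3: free(a) -> (freed a); heap: [0-47 FREE]
Op 4: b = malloc(12) -> b = 0; heap: [0-11 ALLOC][12-47 FREE]
Op 5: c = malloc(2) -> c = 12; heap: [0-11 ALLOC][12-13 ALLOC][14-47 FREE]
Op 6: b = realloc(b, 2) -> b = 0; heap: [0-1 ALLOC][2-11 FREE][12-13 ALLOC][14-47 FREE]
Op 7: free(c) -> (freed c); heap: [0-1 ALLOC][2-47 FREE]
Op 8: free(b) -> (freed b); heap: [0-47 FREE]

Answer: [0-47 FREE]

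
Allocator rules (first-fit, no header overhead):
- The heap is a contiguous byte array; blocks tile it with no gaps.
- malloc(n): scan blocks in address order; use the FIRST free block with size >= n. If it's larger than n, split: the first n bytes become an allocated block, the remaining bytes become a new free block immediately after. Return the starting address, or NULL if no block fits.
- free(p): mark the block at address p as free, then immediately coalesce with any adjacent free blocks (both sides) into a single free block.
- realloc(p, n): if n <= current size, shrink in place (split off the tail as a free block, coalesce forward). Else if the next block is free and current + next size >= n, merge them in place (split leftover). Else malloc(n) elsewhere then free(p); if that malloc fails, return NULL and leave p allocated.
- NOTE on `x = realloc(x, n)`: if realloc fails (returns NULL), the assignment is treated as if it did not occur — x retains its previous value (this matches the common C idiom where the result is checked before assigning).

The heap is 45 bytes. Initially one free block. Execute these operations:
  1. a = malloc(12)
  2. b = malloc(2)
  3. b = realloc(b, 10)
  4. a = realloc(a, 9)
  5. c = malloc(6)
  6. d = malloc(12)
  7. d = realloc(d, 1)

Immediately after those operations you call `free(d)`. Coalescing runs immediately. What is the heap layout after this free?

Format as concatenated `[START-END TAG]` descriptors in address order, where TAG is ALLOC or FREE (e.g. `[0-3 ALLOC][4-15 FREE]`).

Op 1: a = malloc(12) -> a = 0; heap: [0-11 ALLOC][12-44 FREE]
Op 2: b = malloc(2) -> b = 12; heap: [0-11 ALLOC][12-13 ALLOC][14-44 FREE]
Op 3: b = realloc(b, 10) -> b = 12; heap: [0-11 ALLOC][12-21 ALLOC][22-44 FREE]
Op 4: a = realloc(a, 9) -> a = 0; heap: [0-8 ALLOC][9-11 FREE][12-21 ALLOC][22-44 FREE]
Op 5: c = malloc(6) -> c = 22; heap: [0-8 ALLOC][9-11 FREE][12-21 ALLOC][22-27 ALLOC][28-44 FREE]
Op 6: d = malloc(12) -> d = 28; heap: [0-8 ALLOC][9-11 FREE][12-21 ALLOC][22-27 ALLOC][28-39 ALLOC][40-44 FREE]
Op 7: d = realloc(d, 1) -> d = 28; heap: [0-8 ALLOC][9-11 FREE][12-21 ALLOC][22-27 ALLOC][28-28 ALLOC][29-44 FREE]
free(d): d = 28 -> block [28-28 ALLOC]; mark free, coalesce with adjacent free neighbors -> [0-8 ALLOC][9-11 FREE][12-21 ALLOC][22-27 ALLOC][28-44 FREE]

Answer: [0-8 ALLOC][9-11 FREE][12-21 ALLOC][22-27 ALLOC][28-44 FREE]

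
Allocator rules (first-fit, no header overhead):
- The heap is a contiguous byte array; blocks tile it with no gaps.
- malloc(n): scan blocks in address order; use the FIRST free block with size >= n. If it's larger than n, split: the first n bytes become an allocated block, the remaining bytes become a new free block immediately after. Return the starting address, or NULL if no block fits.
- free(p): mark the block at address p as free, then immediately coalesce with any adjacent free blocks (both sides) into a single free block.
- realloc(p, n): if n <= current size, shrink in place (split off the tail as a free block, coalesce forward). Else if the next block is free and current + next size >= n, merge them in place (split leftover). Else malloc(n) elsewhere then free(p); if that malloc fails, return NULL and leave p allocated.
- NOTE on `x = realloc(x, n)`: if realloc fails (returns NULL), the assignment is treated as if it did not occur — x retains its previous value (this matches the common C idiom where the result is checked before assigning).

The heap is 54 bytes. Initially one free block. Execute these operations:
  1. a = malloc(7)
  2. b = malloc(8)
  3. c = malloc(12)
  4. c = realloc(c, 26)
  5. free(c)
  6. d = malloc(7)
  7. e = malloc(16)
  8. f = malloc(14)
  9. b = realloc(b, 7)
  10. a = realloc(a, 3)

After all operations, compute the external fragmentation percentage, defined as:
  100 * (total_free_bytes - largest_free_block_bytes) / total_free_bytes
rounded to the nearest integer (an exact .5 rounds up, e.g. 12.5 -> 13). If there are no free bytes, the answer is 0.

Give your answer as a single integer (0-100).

Answer: 43

Derivation:
Op 1: a = malloc(7) -> a = 0; heap: [0-6 ALLOC][7-53 FREE]
Op 2: b = malloc(8) -> b = 7; heap: [0-6 ALLOC][7-14 ALLOC][15-53 FREE]
Op 3: c = malloc(12) -> c = 15; heap: [0-6 ALLOC][7-14 ALLOC][15-26 ALLOC][27-53 FREE]
Op 4: c = realloc(c, 26) -> c = 15; heap: [0-6 ALLOC][7-14 ALLOC][15-40 ALLOC][41-53 FREE]
Op 5: free(c) -> (freed c); heap: [0-6 ALLOC][7-14 ALLOC][15-53 FREE]
Op 6: d = malloc(7) -> d = 15; heap: [0-6 ALLOC][7-14 ALLOC][15-21 ALLOC][22-53 FREE]
Op 7: e = malloc(16) -> e = 22; heap: [0-6 ALLOC][7-14 ALLOC][15-21 ALLOC][22-37 ALLOC][38-53 FREE]
Op 8: f = malloc(14) -> f = 38; heap: [0-6 ALLOC][7-14 ALLOC][15-21 ALLOC][22-37 ALLOC][38-51 ALLOC][52-53 FREE]
Op 9: b = realloc(b, 7) -> b = 7; heap: [0-6 ALLOC][7-13 ALLOC][14-14 FREE][15-21 ALLOC][22-37 ALLOC][38-51 ALLOC][52-53 FREE]
Op 10: a = realloc(a, 3) -> a = 0; heap: [0-2 ALLOC][3-6 FREE][7-13 ALLOC][14-14 FREE][15-21 ALLOC][22-37 ALLOC][38-51 ALLOC][52-53 FREE]
Free blocks: [4 1 2] total_free=7 largest=4 -> 100*(7-4)/7 = 300/7 ≈ 42.857 -> rounds to 43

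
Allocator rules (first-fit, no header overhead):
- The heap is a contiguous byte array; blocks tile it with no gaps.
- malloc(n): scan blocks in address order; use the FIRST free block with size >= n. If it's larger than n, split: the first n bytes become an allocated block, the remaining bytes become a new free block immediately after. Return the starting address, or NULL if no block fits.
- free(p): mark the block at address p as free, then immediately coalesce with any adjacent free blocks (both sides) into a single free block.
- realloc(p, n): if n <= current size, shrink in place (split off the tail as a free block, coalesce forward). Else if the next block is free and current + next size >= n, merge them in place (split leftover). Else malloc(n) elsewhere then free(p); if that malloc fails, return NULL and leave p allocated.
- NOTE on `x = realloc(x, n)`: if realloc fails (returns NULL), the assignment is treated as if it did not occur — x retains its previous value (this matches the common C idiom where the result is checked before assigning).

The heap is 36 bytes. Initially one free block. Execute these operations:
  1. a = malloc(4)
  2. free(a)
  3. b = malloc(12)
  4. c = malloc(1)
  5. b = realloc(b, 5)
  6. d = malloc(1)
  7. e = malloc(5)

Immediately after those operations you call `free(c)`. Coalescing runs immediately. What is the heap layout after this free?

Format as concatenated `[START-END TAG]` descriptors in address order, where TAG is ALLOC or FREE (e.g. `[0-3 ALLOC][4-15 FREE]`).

Answer: [0-4 ALLOC][5-5 ALLOC][6-10 ALLOC][11-35 FREE]

Derivation:
Op 1: a = malloc(4) -> a = 0; heap: [0-3 ALLOC][4-35 FREE]
Op 2: free(a) -> (freed a); heap: [0-35 FREE]
Op 3: b = malloc(12) -> b = 0; heap: [0-11 ALLOC][12-35 FREE]
Op 4: c = malloc(1) -> c = 12; heap: [0-11 ALLOC][12-12 ALLOC][13-35 FREE]
Op 5: b = realloc(b, 5) -> b = 0; heap: [0-4 ALLOC][5-11 FREE][12-12 ALLOC][13-35 FREE]
Op 6: d = malloc(1) -> d = 5; heap: [0-4 ALLOC][5-5 ALLOC][6-11 FREE][12-12 ALLOC][13-35 FREE]
Op 7: e = malloc(5) -> e = 6; heap: [0-4 ALLOC][5-5 ALLOC][6-10 ALLOC][11-11 FREE][12-12 ALLOC][13-35 FREE]
free(c): c = 12 -> block [12-12 ALLOC]; mark free, coalesce with adjacent free neighbors -> [0-4 ALLOC][5-5 ALLOC][6-10 ALLOC][11-35 FREE]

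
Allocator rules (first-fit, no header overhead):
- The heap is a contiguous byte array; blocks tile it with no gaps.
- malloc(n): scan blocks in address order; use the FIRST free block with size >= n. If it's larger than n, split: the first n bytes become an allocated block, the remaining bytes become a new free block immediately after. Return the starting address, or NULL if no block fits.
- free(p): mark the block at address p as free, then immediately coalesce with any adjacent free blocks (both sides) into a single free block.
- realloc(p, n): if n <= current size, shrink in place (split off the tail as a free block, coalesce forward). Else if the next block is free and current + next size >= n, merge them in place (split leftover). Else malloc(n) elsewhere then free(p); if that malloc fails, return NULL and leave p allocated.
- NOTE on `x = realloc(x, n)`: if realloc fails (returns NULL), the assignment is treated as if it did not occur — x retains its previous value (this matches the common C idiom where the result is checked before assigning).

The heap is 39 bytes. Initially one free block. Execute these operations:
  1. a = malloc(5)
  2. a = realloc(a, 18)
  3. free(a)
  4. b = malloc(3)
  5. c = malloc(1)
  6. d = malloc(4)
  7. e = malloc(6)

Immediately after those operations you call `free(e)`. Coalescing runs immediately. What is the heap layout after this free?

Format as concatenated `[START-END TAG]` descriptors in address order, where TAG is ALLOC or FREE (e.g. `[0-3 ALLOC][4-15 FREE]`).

Op 1: a = malloc(5) -> a = 0; heap: [0-4 ALLOC][5-38 FREE]
Op 2: a = realloc(a, 18) -> a = 0; heap: [0-17 ALLOC][18-38 FREE]
Op 3: free(a) -> (freed a); heap: [0-38 FREE]
Op 4: b = malloc(3) -> b = 0; heap: [0-2 ALLOC][3-38 FREE]
Op 5: c = malloc(1) -> c = 3; heap: [0-2 ALLOC][3-3 ALLOC][4-38 FREE]
Op 6: d = malloc(4) -> d = 4; heap: [0-2 ALLOC][3-3 ALLOC][4-7 ALLOC][8-38 FREE]
Op 7: e = malloc(6) -> e = 8; heap: [0-2 ALLOC][3-3 ALLOC][4-7 ALLOC][8-13 ALLOC][14-38 FREE]
free(e): e = 8 -> block [8-13 ALLOC]; mark free, coalesce with adjacent free neighbors -> [0-2 ALLOC][3-3 ALLOC][4-7 ALLOC][8-38 FREE]

Answer: [0-2 ALLOC][3-3 ALLOC][4-7 ALLOC][8-38 FREE]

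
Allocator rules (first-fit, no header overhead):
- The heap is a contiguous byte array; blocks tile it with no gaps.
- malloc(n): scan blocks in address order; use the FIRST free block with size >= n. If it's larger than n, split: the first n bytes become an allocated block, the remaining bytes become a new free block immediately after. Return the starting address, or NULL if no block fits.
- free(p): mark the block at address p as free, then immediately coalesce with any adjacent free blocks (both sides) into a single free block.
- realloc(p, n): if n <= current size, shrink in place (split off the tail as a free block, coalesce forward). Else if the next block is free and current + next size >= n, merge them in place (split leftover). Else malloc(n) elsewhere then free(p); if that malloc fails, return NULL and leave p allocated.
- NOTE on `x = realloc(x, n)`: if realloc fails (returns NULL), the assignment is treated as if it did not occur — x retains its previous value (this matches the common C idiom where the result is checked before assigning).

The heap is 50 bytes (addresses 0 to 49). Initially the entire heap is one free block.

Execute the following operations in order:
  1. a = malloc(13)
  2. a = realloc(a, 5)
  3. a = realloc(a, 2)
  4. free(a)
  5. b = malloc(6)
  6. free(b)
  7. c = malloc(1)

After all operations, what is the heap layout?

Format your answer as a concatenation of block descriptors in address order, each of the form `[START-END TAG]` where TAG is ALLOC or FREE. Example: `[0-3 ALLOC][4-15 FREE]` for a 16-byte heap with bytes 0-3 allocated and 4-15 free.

Answer: [0-0 ALLOC][1-49 FREE]

Derivation:
Op 1: a = malloc(13) -> a = 0; heap: [0-12 ALLOC][13-49 FREE]
Op 2: a = realloc(a, 5) -> a = 0; heap: [0-4 ALLOC][5-49 FREE]
Op 3: a = realloc(a, 2) -> a = 0; heap: [0-1 ALLOC][2-49 FREE]
Op 4: free(a) -> (freed a); heap: [0-49 FREE]
Op 5: b = malloc(6) -> b = 0; heap: [0-5 ALLOC][6-49 FREE]
Op 6: free(b) -> (freed b); heap: [0-49 FREE]
Op 7: c = malloc(1) -> c = 0; heap: [0-0 ALLOC][1-49 FREE]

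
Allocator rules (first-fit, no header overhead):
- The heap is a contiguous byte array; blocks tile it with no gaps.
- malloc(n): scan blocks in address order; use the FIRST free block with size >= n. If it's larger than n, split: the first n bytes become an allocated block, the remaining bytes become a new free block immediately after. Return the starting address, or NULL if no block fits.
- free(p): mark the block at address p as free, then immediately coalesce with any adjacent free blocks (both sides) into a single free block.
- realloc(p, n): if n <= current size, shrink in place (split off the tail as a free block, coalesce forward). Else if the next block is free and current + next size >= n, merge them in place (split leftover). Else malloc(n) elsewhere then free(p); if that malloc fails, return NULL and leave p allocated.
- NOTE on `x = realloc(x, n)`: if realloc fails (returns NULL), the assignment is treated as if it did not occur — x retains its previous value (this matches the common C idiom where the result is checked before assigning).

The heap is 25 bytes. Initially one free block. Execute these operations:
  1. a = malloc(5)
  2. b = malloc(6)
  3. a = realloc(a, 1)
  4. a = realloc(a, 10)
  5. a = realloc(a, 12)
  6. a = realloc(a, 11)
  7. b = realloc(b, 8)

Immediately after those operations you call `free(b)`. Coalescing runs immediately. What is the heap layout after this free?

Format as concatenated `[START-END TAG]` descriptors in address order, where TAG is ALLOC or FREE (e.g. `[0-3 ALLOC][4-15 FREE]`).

Answer: [0-10 FREE][11-21 ALLOC][22-24 FREE]

Derivation:
Op 1: a = malloc(5) -> a = 0; heap: [0-4 ALLOC][5-24 FREE]
Op 2: b = malloc(6) -> b = 5; heap: [0-4 ALLOC][5-10 ALLOC][11-24 FREE]
Op 3: a = realloc(a, 1) -> a = 0; heap: [0-0 ALLOC][1-4 FREE][5-10 ALLOC][11-24 FREE]
Op 4: a = realloc(a, 10) -> a = 11; heap: [0-4 FREE][5-10 ALLOC][11-20 ALLOC][21-24 FREE]
Op 5: a = realloc(a, 12) -> a = 11; heap: [0-4 FREE][5-10 ALLOC][11-22 ALLOC][23-24 FREE]
Op 6: a = realloc(a, 11) -> a = 11; heap: [0-4 FREE][5-10 ALLOC][11-21 ALLOC][22-24 FREE]
Op 7: b = realloc(b, 8) -> NULL (b unchanged); heap: [0-4 FREE][5-10 ALLOC][11-21 ALLOC][22-24 FREE]
free(b): b = 5 -> block [5-10 ALLOC]; mark free, coalesce with adjacent free neighbors -> [0-10 FREE][11-21 ALLOC][22-24 FREE]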